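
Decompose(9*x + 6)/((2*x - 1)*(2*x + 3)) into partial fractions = 15/(8*(2*x + 3)) + 21/(8*(2*x - 1))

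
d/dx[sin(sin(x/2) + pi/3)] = cos(x/2)*cos(sin(x/2) + pi/3)/2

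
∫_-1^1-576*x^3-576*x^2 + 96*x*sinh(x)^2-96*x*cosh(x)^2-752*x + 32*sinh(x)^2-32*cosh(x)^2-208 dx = -864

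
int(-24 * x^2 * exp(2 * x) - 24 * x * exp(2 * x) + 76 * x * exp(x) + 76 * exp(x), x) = 4*x*exp(x) - 12*(x*exp(x) - 3)^2 + C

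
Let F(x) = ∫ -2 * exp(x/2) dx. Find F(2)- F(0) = 4 - 4*E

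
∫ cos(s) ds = sin(s) + C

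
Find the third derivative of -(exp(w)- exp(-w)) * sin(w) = 2*sqrt(2)*(-exp(2*w)*cos(w + pi/4) + sin(w + pi/4))*exp(-w)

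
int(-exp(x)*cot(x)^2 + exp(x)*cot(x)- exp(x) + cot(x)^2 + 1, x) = (exp(x) - 1)*cot(x) + C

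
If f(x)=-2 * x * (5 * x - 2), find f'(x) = 4 - 20*x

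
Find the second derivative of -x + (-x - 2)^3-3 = -6*x - 12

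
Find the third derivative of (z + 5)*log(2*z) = (10 - z)/z^3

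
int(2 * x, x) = x^2 + C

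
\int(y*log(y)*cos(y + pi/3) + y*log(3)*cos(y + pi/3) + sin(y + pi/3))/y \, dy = log(3*y)*sin(y + pi/3) + C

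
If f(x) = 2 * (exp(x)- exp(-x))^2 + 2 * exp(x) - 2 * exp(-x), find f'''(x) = (16*exp(4*x) + 2*exp(3*x) + 2*exp(x) - 16)*exp(-2*x)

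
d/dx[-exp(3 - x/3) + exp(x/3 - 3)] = (exp(2*x/3 - 6) + 1)*exp(3 - x/3)/3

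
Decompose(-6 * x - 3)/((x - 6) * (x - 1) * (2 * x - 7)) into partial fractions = 96/(25*(2*x - 7)) - 9/(25*(x - 1)) - 39/(25*(x - 6))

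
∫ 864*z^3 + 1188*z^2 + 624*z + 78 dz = 216*z^4 + 396*z^3 + 312*z^2 + 78*z + C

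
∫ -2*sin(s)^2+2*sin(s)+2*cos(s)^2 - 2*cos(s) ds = (sqrt(2)*sin(s + pi/4) - 1)^2 + C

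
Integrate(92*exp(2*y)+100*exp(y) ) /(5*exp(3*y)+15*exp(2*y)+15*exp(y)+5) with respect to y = 4*(-11*exp(2*y) - 45*exp(y) - 35)/(5*(exp(2*y) + 2*exp(y) + 1)) + C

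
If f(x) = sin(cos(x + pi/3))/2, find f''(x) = -sin(x + pi/3)^2*sin(cos(x + pi/3))/2 - cos(x + pi/3)*cos(cos(x + pi/3))/2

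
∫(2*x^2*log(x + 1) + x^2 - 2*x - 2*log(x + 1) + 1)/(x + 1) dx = (x - 1)^2*log(x + 1) + C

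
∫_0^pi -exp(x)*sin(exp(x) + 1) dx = -cos(2) + cos(1 + exp(pi))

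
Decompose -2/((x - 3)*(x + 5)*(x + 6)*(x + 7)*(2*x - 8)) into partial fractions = -1/(220*(x + 7)) + 1/(90*(x + 6)) - 1/(144*(x + 5)) + 1/(720*(x - 3)) - 1/(990*(x - 4))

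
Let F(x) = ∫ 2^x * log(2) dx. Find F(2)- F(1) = 2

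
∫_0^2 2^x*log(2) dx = 3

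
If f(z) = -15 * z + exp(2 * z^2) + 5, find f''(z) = 16*z^2*exp(2*z^2) + 4*exp(2*z^2)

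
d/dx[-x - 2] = -1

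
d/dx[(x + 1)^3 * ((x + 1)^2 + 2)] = 5*x^4 + 20*x^3 + 36*x^2 + 32*x + 11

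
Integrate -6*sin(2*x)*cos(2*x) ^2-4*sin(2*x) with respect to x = (cos(2*x)^2 + 2)*cos(2*x) + C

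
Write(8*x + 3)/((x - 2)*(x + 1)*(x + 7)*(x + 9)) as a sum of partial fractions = 69/(176*(x + 9)) - 53/(108*(x + 7)) + 5/(144*(x + 1)) + 19/(297*(x - 2))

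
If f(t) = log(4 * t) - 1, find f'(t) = 1/t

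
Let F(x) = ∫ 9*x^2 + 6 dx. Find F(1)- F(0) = 9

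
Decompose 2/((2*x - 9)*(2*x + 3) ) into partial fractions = -1/(6*(2*x + 3)) + 1/(6*(2*x - 9))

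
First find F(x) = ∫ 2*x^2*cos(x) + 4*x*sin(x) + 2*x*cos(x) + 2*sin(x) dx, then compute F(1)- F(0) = 4*sin(1)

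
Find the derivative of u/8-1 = 1/8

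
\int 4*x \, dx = 2*x^2 + C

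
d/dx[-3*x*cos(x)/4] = 3*x*sin(x)/4 - 3*cos(x)/4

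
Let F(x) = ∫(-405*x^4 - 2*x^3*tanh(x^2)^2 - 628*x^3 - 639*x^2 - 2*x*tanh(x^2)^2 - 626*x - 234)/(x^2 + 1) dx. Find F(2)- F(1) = -2124 - tanh(1) - log(2) + tanh(4) + log(5)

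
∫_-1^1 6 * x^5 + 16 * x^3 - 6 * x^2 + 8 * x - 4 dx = -12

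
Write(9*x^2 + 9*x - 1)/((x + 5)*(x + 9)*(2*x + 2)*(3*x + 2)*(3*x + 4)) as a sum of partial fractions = 81/(1012*(3*x + 4)) - 81/(1300*(3*x + 2)) + 647/(36800*(x + 9)) - 179/(4576*(x + 5)) + 1/(64*(x + 1))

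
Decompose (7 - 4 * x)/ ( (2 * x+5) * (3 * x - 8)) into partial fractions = -11/(31*(3*x - 8)) - 34/(31*(2*x + 5))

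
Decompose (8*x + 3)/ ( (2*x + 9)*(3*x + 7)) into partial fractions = -47/(13*(3*x + 7)) + 66/(13*(2*x + 9))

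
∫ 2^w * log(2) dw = 2^w + C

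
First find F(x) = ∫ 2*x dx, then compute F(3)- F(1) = 8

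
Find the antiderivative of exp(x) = exp(x) + C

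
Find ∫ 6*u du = 3*u^2 + C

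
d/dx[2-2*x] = -2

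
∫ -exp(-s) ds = exp(-s) + C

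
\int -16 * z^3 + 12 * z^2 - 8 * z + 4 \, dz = -4*z^4 + 4*z^3 - 4*z^2 + 4*z + C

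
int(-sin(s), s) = cos(s) + C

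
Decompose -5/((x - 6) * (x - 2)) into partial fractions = 5/(4*(x - 2)) - 5/(4*(x - 6))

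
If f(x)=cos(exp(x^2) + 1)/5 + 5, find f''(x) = -2*(2*x^2*exp(x^2)*cos(exp(x^2) + 1) + 2*x^2*sin(exp(x^2) + 1) + sin(exp(x^2) + 1))*exp(x^2)/5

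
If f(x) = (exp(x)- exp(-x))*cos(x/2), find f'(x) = (-exp(2*x)*sin(x/2) + 2*exp(2*x)*cos(x/2) + sin(x/2) + 2*cos(x/2))*exp(-x)/2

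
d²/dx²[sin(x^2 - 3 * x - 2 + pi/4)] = -4*x^2*sin(x^2 - 3*x - 2 + pi/4) + 12*x*sin(x^2 - 3*x - 2 + pi/4) - 9*sin(x^2 - 3*x - 2 + pi/4) + 2*cos(x^2 - 3*x - 2 + pi/4)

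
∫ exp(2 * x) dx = exp(2*x)/2 + C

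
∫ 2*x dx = x^2 + C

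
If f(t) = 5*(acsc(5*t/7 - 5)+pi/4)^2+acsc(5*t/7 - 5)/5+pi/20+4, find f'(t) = (-700*acsc(5*t/7 - 5) - 175*pi - 14)/(50*t^2*sqrt(1 - 49/(25*t^2 - 350*t + 1225)) - 700*t*sqrt(1 - 49/(25*t^2 - 350*t + 1225)) + 2450*sqrt(1 - 49/(25*t^2 - 350*t + 1225)))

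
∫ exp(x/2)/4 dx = exp(x/2)/2 + C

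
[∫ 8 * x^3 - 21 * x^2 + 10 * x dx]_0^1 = 0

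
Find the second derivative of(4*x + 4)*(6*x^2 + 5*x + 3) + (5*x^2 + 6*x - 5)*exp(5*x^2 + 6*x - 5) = 500*x^4*exp(5*x^2 + 6*x - 5) + 1200*x^3*exp(5*x^2 + 6*x - 5) + 650*x^2*exp(5*x^2 + 6*x - 5) - 84*x*exp(5*x^2 + 6*x - 5) + 144*x - 148*exp(5*x^2 + 6*x - 5) + 88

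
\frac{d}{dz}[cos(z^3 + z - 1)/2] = -(3*z^2 + 1)*sin(z^3 + z - 1)/2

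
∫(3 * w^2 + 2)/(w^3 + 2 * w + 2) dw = log(w^3 + 2*w + 2) + C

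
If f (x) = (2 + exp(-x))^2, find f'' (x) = (4*exp(x) + 4)*exp(-2*x)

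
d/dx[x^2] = 2*x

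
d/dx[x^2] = 2*x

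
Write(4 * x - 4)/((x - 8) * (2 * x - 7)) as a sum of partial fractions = -20/(9*(2*x - 7)) + 28/(9*(x - 8))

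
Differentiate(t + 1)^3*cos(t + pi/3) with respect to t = (t + 1)^2*(-t*sin(t + pi/3) - sin(t + pi/3) + 3*cos(t + pi/3))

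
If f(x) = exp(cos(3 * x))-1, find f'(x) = -3*exp(cos(3*x))*sin(3*x)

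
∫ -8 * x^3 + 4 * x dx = -2*x^4 + 2*x^2 + C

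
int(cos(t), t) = sin(t) + C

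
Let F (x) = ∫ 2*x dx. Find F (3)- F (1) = 8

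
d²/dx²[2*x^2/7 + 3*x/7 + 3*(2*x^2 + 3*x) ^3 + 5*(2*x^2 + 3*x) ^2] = 720*x^4 + 2160*x^3 + 2184*x^2 + 846*x + 634/7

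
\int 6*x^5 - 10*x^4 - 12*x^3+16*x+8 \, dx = x^6 - 2*x^5 - 3*x^4 + 8*x^2 + 8*x + C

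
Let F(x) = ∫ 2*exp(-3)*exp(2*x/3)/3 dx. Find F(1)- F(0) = -exp(-3) + exp(-7/3)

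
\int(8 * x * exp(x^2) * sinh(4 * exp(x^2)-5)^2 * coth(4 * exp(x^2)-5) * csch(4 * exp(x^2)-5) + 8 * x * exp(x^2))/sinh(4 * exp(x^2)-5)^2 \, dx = -coth(4*exp(x^2) - 5) - csch(4*exp(x^2) - 5) + C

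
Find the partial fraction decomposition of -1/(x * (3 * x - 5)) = -3/(5*(3*x - 5)) + 1/(5*x)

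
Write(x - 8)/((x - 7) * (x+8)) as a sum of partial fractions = 16/(15*(x + 8)) - 1/(15*(x - 7))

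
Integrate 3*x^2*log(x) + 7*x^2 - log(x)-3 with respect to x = x*(x^2 - 1)*(log(x) + 2) + C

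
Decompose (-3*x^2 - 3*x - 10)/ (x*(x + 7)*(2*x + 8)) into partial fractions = -68/(21*(x + 7)) + 23/(12*(x + 4)) - 5/(28*x)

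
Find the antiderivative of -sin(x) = cos(x) + C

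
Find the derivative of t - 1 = 1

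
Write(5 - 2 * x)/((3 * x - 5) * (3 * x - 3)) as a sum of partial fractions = 5/(6*(3*x - 5)) - 1/(2*(x - 1))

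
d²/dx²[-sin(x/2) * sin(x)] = 5*sin(x/2)*sin(x)/4 - cos(x/2)*cos(x)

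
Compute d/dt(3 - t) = -1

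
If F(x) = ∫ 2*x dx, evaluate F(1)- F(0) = 1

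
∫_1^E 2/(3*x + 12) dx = -2*log(5)/3 + 2*log(E + 4)/3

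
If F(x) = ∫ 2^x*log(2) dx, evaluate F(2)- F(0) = 3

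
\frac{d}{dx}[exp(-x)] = -exp(-x)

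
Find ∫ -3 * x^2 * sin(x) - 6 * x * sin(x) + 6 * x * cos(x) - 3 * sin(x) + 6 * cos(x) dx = (3*x^2 + 6*x + 3)*cos(x) + C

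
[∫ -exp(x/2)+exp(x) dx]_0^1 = (-1 + exp(1/2))^2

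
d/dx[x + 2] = 1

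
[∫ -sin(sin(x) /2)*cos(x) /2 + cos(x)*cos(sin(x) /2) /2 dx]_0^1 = -1 + sqrt(2)*sin(sin(1)/2 + pi/4)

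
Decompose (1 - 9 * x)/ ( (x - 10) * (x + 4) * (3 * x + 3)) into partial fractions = 37/(126*(x + 4)) - 10/(99*(x + 1)) - 89/(462*(x - 10))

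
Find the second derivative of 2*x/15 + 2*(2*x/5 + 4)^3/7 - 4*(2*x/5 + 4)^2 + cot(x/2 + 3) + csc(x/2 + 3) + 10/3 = 96*x/875 + cot(x/2 + 3)^3/2 + cot(x/2 + 3)^2*csc(x/2 + 3)/2 + cot(x/2 + 3)/2 + csc(x/2 + 3)/4 - 32/175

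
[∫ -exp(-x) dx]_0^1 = -1 + exp(-1)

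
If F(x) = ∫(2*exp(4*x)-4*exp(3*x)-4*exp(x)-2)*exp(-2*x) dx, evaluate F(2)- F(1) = -(-2 - exp(-1) + E)^2 + (-2 - exp(-2) + exp(2))^2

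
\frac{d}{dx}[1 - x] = -1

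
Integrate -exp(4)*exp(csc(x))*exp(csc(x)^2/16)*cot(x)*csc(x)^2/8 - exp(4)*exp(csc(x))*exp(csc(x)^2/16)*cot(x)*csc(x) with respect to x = exp((csc(x) + 8)^2/16) + C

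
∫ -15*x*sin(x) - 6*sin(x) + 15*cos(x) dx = (15*x + 6)*cos(x) + C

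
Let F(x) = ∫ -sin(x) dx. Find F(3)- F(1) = cos(3) - cos(1)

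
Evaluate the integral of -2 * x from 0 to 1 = -1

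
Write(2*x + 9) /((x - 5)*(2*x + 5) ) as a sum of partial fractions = -8/(15*(2*x + 5)) + 19/(15*(x - 5))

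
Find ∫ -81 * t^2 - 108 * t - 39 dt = -27*t^3 - 54*t^2 - 39*t + C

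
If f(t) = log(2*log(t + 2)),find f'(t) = 1/(t*log(t + 2) + 2*log(t + 2))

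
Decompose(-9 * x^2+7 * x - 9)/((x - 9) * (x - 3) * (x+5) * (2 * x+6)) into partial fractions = 269/(448*(x + 5)) - 37/(96*(x + 3)) + 23/(192*(x - 3)) - 75/(224*(x - 9))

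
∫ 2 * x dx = x^2 + C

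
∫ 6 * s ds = 3*s^2 + C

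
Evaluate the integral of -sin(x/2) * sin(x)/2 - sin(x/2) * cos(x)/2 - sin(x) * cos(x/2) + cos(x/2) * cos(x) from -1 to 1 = sin(1/2) + sin(3/2)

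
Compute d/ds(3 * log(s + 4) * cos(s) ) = 3*(-s*log(s + 4)*sin(s) - 4*log(s + 4)*sin(s) + cos(s))/(s + 4)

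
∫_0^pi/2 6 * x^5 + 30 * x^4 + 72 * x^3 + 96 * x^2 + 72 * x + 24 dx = -8 + (1 + (1 + pi/2)^2)^3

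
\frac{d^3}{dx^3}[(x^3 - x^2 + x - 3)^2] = 120*x^3 - 120*x^2 + 72*x - 48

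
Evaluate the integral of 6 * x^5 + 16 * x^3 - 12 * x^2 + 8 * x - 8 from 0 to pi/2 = -4 + (-2 + pi + pi^3/8)^2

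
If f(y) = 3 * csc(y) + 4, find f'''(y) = 3*(1 - 6/sin(y)^2)*cos(y)/sin(y)^2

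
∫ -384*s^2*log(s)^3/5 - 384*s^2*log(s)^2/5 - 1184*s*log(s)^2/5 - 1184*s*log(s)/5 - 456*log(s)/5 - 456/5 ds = 8*s*(-16*s^2*log(s)^2 - 74*s*log(s) - 57)*log(s)/5 + C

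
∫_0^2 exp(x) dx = -1 + exp(2)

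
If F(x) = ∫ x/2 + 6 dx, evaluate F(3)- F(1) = 14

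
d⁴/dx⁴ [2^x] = 2^x*log(2)^4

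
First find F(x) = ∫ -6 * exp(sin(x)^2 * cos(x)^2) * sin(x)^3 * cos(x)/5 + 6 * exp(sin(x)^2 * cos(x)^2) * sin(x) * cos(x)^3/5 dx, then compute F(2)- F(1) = 3*(-exp(-cos(4)/8) + exp(-cos(8)/8))*exp(1/8)/5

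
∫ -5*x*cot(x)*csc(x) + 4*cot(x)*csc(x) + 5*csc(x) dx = (5*x - 4)*csc(x) + C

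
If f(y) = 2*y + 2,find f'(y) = 2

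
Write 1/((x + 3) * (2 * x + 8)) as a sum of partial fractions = -1/(2*(x + 4)) + 1/(2*(x + 3))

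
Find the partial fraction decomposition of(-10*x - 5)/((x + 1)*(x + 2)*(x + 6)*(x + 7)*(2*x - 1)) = -32/(585*(2*x - 1)) + 13/(90*(x + 7)) - 11/(52*(x + 6)) + 3/(20*(x + 2)) - 1/(18*(x + 1))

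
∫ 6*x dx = 3*x^2 + C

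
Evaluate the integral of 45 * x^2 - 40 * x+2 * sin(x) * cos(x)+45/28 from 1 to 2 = cos(2)/2 - cos(4)/2 + 1305/28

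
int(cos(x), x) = sin(x) + C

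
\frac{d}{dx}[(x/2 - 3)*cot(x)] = -x/(2*sin(x)^2) + 1/(2*tan(x)) + 3/sin(x)^2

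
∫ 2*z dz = z^2 + C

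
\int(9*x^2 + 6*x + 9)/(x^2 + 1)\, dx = 9*x + 3*log(x^2 + 1) + C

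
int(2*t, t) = t^2 + C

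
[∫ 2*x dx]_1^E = -1 + exp(2)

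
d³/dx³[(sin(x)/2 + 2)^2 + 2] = -2*(sin(x) + 1)*cos(x)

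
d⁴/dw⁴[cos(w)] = cos(w)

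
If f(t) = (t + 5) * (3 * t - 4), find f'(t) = 6*t + 11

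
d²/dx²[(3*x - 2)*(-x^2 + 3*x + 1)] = 22 - 18*x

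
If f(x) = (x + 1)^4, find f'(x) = 4*x^3 + 12*x^2 + 12*x + 4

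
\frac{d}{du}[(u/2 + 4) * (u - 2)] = u + 3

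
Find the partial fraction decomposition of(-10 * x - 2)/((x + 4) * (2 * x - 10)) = -19/(9*(x + 4)) - 26/(9*(x - 5))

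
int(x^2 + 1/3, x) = x^3/3 + x/3 + C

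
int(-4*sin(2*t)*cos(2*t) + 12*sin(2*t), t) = (cos(2*t) - 3)^2 + C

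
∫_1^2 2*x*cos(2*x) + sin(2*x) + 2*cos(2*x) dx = 3*sin(4) - 2*sin(2)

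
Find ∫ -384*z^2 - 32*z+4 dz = -128*z^3 - 16*z^2 + 4*z + C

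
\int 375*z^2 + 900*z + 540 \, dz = 125*z^3 + 450*z^2 + 540*z + C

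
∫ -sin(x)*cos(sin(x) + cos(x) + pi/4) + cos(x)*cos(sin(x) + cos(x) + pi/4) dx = sin(sqrt(2)*sin(x + pi/4) + pi/4) + C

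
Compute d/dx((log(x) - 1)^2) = (2*log(x) - 2)/x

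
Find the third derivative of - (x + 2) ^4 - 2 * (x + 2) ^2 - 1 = -24*x - 48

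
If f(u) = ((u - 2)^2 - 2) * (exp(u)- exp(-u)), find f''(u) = (u^2*exp(2*u) - u^2 + 8*u - 4*exp(2*u) - 12)*exp(-u)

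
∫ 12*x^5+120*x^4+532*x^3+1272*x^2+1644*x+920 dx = 2*x^6 + 24*x^5 + 133*x^4 + 424*x^3 + 822*x^2 + 920*x + C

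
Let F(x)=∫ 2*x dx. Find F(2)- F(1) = 3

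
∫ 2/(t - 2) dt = log(3*(t - 2)^2) + C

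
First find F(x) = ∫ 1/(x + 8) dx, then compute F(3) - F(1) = -log(9) + log(11)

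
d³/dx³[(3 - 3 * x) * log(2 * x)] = (3*x + 6)/x^3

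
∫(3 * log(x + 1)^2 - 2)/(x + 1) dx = (log(x + 1)^2 - 2)*log(x + 1) + C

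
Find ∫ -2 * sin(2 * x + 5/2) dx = cos(2*x + 5/2) + C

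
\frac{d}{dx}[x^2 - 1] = 2*x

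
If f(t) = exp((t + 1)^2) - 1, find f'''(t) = 8*t^3*exp(t^2 + 2*t + 1) + 24*t^2*exp(t^2 + 2*t + 1) + 36*t*exp(t^2 + 2*t + 1) + 20*exp(t^2 + 2*t + 1)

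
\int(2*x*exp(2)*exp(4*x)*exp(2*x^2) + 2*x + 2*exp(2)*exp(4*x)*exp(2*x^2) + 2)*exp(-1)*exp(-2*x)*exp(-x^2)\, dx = 2*sinh((x + 1)^2) + C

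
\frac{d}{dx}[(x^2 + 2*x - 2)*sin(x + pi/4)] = x^2*cos(x + pi/4) + 2*sqrt(2)*x*cos(x) + 2*sqrt(2)*sin(x)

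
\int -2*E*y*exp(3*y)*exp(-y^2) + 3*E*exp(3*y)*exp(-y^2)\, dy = exp(-y^2 + 3*y + 1) + C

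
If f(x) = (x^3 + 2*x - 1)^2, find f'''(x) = 120*x^3 + 96*x - 12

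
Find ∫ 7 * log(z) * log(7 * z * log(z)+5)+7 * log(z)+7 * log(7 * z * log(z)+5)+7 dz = (7*z*log(z) + 5)*log(7*z*log(z) + 5) + C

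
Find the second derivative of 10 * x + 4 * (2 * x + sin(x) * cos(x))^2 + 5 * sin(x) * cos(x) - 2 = -32*x*sin(2*x) + 16*(1 - cos(2*x))^2 - 10*sin(2*x) + 64*cos(2*x) + 8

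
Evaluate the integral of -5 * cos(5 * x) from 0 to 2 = -sin(10)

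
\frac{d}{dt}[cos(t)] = -sin(t)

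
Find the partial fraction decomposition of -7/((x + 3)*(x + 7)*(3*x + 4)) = -63/(85*(3*x + 4)) - 7/(68*(x + 7)) + 7/(20*(x + 3))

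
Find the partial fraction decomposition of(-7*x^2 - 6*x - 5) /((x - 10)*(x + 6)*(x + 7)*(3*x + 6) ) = 6/(5*(x + 7)) - 221/(192*(x + 6)) + 7/(240*(x + 2)) - 5/(64*(x - 10))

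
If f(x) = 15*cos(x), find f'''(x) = 15*sin(x)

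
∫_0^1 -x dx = -1/2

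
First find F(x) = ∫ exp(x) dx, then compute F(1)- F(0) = -1 + E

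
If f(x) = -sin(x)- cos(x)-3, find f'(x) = sin(x) - cos(x)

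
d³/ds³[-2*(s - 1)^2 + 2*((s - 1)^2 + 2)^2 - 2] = 48*s - 48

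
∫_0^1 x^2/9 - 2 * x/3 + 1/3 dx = 1/27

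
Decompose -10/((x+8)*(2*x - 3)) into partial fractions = -20/(19*(2*x - 3)) + 10/(19*(x + 8))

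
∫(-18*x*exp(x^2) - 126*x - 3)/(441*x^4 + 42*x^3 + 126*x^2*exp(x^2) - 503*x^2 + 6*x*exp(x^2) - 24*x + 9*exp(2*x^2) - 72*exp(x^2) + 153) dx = acot(7*x^2 + x/3 + exp(x^2) - 4) + C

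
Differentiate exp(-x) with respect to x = -exp(-x)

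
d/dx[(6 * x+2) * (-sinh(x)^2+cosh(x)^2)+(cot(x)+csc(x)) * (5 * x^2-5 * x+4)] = -5*x^2*cos(x)/sin(x)^2 - 5*x^2/sin(x)^2 + 10*x/tan(x) + 10*x/sin(x) + 5*x*cos(x)/sin(x)^2 + 5*x/sin(x)^2 + 6 - 5/tan(x) - 5/sin(x) - 4*cos(x)/sin(x)^2 - 4/sin(x)^2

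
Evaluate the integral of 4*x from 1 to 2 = 6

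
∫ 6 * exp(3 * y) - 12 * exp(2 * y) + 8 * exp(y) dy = 2*(exp(y) - 1)^3 + 2*exp(y) + C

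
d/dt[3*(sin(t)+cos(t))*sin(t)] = 3*sqrt(2)*sin(2*t + pi/4)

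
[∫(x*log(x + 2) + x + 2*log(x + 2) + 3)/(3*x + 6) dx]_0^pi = -log(2) + (1 + pi/3)*log(2 + pi)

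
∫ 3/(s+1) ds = 3*log(s + 1) + C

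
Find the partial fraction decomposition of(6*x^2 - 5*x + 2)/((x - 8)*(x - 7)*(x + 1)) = 13/(72*(x + 1)) - 261/(8*(x - 7)) + 346/(9*(x - 8))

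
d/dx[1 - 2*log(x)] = -2/x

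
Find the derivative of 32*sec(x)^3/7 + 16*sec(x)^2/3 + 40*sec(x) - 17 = 8*(5 + 4/(3*cos(x)) + 12/(7*cos(x)^2))*sin(x)/cos(x)^2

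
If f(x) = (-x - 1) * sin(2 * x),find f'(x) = -2*x*cos(2*x) - sin(2*x) - 2*cos(2*x)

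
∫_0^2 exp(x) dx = -1 + exp(2)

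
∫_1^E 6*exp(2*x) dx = -3*E*(E - exp(-1)) + 3*(-exp(-E) + exp(E))*exp(E)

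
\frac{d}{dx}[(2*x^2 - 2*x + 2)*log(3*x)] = (4*x^2*log(x) + 2*x^2 + 4*x^2*log(3) - 2*x*log(x) - 2*x*log(3) - 2*x + 2)/x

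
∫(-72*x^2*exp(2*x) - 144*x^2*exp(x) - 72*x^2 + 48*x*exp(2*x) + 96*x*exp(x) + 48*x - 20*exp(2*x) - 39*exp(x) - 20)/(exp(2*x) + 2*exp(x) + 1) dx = (-2*(exp(x) + 1)*(-x + (2*x - 1)*(6*x^2 - 3*x + 4) + 2) + exp(x))/(exp(x) + 1) + C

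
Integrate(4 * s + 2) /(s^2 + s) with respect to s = 2*log(2*s*(s + 1)) + C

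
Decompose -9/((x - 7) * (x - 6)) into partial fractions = 9/(x - 6) - 9/(x - 7)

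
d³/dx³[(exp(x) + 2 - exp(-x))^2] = (8*exp(4*x) + 4*exp(3*x) + 4*exp(x) - 8)*exp(-2*x)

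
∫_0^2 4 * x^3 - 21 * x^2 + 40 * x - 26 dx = -12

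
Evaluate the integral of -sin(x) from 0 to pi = -2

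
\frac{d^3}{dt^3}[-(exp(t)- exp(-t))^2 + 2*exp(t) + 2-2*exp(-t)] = (-8*exp(4*t) + 2*exp(3*t) + 2*exp(t) + 8)*exp(-2*t)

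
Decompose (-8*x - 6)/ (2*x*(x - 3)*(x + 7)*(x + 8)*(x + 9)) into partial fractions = 11/(72*(x + 9)) - 29/(88*(x + 8)) + 5/(28*(x + 7)) - 1/(264*(x - 3)) + 1/(504*x)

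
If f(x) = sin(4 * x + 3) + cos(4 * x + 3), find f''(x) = -16*sin(4*x + 3) - 16*cos(4*x + 3)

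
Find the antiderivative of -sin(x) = cos(x) + C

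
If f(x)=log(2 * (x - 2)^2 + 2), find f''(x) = (-2*x^2 + 8*x - 6)/(x^4 - 8*x^3 + 26*x^2 - 40*x + 25)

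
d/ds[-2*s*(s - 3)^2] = -6*s^2 + 24*s - 18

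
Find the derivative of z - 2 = 1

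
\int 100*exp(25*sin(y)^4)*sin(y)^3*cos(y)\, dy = exp(25*sin(y)^4) + C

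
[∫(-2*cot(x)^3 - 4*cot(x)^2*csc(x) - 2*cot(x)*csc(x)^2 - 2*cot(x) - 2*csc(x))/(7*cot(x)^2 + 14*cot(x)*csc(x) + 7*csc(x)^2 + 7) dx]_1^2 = -log(1 + (cot(1) + csc(1))^2)/7 + log((cot(2) + csc(2))^2 + 1)/7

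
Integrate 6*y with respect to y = 3*y^2 + C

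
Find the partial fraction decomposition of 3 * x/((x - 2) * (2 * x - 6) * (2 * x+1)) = -3/(35*(2*x + 1)) - 3/(5*(x - 2)) + 9/(14*(x - 3))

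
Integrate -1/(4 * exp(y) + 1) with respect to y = log(4 + exp(-y)) + C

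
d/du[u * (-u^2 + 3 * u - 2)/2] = -3*u^2/2 + 3*u - 1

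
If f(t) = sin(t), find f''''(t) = sin(t)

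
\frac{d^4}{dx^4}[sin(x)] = sin(x)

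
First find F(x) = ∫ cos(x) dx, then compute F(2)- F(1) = -sin(1) + sin(2)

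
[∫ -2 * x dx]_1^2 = -3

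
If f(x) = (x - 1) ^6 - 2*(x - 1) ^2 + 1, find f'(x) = 6*x^5 - 30*x^4 + 60*x^3 - 60*x^2 + 26*x - 2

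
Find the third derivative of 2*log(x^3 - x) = (12*x^6 + 12*x^4 + 12*x^2 - 4)/(x^9 - 3*x^7 + 3*x^5 - x^3)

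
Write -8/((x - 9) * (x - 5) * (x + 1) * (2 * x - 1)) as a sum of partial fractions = -64/(459*(2*x - 1)) + 2/(45*(x + 1)) + 1/(27*(x - 5)) - 1/(85*(x - 9))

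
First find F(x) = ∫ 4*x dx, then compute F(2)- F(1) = 6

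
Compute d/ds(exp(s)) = exp(s)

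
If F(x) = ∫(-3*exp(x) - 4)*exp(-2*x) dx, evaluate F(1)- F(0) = -5 + 2*exp(-2) + 3*exp(-1)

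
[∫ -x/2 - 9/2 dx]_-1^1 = -9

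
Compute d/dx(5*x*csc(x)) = -5*x*cot(x)*csc(x) + 5*csc(x)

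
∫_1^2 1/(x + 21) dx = -log(22) + log(23)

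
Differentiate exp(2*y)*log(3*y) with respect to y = (2*y*exp(2*y)*log(y) + 2*y*exp(2*y)*log(3) + exp(2*y))/y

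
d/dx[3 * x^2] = 6*x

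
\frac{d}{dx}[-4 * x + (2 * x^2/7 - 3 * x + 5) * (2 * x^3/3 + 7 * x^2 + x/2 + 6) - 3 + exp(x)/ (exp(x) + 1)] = (40*x^4*exp(2*x) + 80*x^4*exp(x) + 40*x^4 - 2208*x^2*exp(2*x) - 4416*x^2*exp(x) - 2208*x^2 + 2958*x*exp(2*x) + 5916*x*exp(x) + 2958*x - 819*exp(2*x) - 1596*exp(x) - 819)/(42*exp(2*x) + 84*exp(x) + 42)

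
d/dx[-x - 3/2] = -1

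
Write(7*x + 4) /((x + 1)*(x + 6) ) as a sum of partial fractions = 38/(5*(x + 6)) - 3/(5*(x + 1))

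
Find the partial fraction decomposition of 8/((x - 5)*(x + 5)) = -4/(5*(x + 5)) + 4/(5*(x - 5))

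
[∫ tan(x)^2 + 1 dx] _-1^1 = 2*tan(1)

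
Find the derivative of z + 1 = 1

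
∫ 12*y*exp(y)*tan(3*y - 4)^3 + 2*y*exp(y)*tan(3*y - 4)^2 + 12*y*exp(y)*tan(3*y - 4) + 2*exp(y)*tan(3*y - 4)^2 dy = 2*y*exp(y)*tan(3*y - 4)^2 + C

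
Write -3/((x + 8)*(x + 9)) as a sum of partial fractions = 3/(x + 9) - 3/(x + 8)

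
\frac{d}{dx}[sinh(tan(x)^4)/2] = 2*(tan(x)^2 + 1)*tan(x)^3*cosh(tan(x)^4)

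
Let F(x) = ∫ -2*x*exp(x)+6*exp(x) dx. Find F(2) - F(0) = -8 + 4*exp(2)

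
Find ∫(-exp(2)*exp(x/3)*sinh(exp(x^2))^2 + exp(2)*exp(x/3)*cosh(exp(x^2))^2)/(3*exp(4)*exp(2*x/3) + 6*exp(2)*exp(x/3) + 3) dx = exp(x/3 + 2)/(exp(x/3 + 2) + 1) + C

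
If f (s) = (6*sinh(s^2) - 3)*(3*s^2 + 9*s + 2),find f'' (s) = 72*s^4*sinh(s^2) + 216*s^3*sinh(s^2) + 48*s^2*sinh(s^2) + 180*s^2*cosh(s^2) + 324*s*cosh(s^2) + 36*sinh(s^2) + 24*cosh(s^2) - 18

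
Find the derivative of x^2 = 2*x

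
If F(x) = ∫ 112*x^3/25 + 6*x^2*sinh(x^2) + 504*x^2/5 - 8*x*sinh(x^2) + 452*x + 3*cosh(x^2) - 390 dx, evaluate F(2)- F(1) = cosh(1) + 2*cosh(4) + 540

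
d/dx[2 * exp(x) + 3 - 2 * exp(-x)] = (2*exp(2*x) + 2)*exp(-x)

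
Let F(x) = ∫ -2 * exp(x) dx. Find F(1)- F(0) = 2 - 2*E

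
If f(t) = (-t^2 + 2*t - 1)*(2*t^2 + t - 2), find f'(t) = -8*t^3 + 9*t^2 + 4*t - 5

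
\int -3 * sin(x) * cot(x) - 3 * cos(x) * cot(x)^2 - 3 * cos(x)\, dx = 3*cos(x)*cot(x) + C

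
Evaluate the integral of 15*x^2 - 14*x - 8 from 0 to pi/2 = (-2 + 5*pi/2)*(-2 - pi/2 + pi^2/4) - 4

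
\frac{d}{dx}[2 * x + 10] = 2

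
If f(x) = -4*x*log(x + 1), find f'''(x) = (4*x + 12)/(x^3 + 3*x^2 + 3*x + 1)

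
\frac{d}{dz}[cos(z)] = -sin(z)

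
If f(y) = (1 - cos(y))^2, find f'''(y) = 2*(4*cos(y) - 1)*sin(y)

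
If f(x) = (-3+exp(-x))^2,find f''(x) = (4 - 6*exp(x))*exp(-2*x)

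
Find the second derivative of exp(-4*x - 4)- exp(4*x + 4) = (16 - 16*exp(8*x + 8))*exp(-4*x - 4)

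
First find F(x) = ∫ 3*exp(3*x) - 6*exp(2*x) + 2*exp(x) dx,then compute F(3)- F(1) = -exp(3) - (-1 + E)^3 + E + (-1 + exp(3))^3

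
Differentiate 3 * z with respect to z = 3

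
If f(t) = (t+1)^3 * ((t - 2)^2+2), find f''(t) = 20*t^3 - 12*t^2 - 18*t + 14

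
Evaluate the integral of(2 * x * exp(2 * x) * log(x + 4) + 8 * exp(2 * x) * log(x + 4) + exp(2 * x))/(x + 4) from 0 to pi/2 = -log(4) + exp(pi)*log(pi/2 + 4)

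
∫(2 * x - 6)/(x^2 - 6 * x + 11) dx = log((x - 3)^2 + 2) + C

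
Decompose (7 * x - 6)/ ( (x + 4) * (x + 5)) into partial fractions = 41/(x + 5) - 34/(x + 4)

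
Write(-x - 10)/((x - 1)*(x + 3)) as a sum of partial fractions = 7/(4*(x + 3)) - 11/(4*(x - 1))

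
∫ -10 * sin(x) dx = 10*cos(x) + C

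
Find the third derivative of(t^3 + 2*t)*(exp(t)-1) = t^3*exp(t) + 9*t^2*exp(t) + 20*t*exp(t) + 12*exp(t) - 6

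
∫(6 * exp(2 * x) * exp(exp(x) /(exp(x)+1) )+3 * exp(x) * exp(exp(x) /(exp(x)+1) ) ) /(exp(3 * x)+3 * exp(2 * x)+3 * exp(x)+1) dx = (5*exp(x) + 3*exp((x*(exp(x) + 1) + exp(x))/(exp(x) + 1)) + 5)/(exp(x) + 1) + C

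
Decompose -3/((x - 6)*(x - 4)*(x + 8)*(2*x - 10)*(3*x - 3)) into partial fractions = -1/(39312*(x + 8)) + 1/(1080*(x - 1)) - 1/(144*(x - 4)) + 1/(104*(x - 5)) - 1/(280*(x - 6))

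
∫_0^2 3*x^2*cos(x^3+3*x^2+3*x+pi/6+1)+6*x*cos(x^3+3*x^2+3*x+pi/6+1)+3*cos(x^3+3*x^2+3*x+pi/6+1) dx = -sin(pi/6 + 1) + sin(pi/6 + 27)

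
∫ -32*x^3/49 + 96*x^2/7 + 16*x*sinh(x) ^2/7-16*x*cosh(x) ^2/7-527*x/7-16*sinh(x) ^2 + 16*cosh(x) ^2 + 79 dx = -8*x^4/49 + 32*x^3/7 - 543*x^2/14 + 95*x + C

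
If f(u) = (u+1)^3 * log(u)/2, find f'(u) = (3*u^3*log(u) + u^3 + 6*u^2*log(u) + 3*u^2 + 3*u*log(u) + 3*u + 1)/(2*u)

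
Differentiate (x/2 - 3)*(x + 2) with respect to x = x - 2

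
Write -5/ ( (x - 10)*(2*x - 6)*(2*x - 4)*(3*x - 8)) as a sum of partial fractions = -135/(176*(3*x - 8)) + 5/(64*(x - 2)) + 5/(28*(x - 3)) - 5/(4928*(x - 10))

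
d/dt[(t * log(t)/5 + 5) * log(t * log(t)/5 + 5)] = log(t)*log(t*log(t)/5 + 5)/5 + log(t)/5 + log(t*log(t)/5 + 5)/5 + 1/5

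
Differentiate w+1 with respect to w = 1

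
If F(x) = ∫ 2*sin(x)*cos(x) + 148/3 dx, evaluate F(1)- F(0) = sin(1)^2 + 148/3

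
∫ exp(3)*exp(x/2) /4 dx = exp(x/2 + 3)/2 + C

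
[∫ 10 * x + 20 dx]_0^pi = -20 + 5*(2 + pi)^2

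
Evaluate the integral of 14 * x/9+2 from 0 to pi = -16/7 + (-4 + 7*pi/3)^2/7 + 14*pi/3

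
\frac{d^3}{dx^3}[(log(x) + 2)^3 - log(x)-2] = (6*log(x)^2 + 6*log(x) - 8)/x^3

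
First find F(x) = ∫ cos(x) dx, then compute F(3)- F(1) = -sin(1) + sin(3)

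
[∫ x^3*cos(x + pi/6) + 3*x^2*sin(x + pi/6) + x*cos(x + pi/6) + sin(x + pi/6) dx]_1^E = (E + exp(3))*sin(pi/6 + E) - 2*sin(pi/6 + 1)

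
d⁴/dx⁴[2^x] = 2^x*log(2)^4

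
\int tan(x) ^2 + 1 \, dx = tan(x) + C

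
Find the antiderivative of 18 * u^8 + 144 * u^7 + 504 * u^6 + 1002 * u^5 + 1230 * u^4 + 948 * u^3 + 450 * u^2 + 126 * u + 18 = 2*u^9 + 18*u^8 + 72*u^7 + 167*u^6 + 246*u^5 + 237*u^4 + 150*u^3 + 63*u^2 + 18*u + C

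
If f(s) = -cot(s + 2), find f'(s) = sin(s + 2)^(-2)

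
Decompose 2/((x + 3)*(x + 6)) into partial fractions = -2/(3*(x + 6)) + 2/(3*(x + 3))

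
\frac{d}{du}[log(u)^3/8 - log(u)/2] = (3*log(u)^2 - 4)/(8*u)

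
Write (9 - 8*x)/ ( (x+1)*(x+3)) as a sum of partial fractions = -33/(2*(x + 3)) + 17/(2*(x + 1))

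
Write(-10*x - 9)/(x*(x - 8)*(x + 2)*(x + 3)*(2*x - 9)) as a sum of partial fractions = 32/(455*(2*x - 9)) + 7/(165*(x + 3)) - 11/(260*(x + 2)) - 89/(6160*(x - 8)) - 1/(48*x)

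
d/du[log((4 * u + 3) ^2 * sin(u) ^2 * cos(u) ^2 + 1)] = (8*u^2*sin(4*u) + 12*u*sin(4*u) - 4*u*cos(4*u) + 4*u + 9*sin(4*u)/2 - 3*cos(4*u) + 3)/(2*u^2*(1 - cos(4*u)) + 3*u*(1 - cos(4*u)) - 9*cos(4*u)/8 + 17/8)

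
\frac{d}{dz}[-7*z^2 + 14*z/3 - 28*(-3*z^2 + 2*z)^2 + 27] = -1008*z^3 + 1008*z^2 - 238*z + 14/3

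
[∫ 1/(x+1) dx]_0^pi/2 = log(1 + pi/2)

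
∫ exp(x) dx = exp(x) + C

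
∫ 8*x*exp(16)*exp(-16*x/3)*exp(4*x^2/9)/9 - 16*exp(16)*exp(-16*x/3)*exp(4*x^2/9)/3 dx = exp(4*x^2/9 - 16*x/3 + 16) + C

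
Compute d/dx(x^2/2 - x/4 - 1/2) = x - 1/4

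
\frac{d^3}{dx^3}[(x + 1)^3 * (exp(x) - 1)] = x^3*exp(x) + 12*x^2*exp(x) + 39*x*exp(x) + 34*exp(x) - 6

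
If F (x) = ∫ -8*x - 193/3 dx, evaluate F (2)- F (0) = -434/3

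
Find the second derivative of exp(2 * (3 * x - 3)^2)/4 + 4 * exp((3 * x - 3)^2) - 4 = 1296*x^2*exp(9*x^2 - 18*x + 9) + 324*x^2*exp(18*x^2 - 36*x + 18) - 2592*x*exp(9*x^2 - 18*x + 9) - 648*x*exp(18*x^2 - 36*x + 18) + 1368*exp(9*x^2 - 18*x + 9) + 333*exp(18*x^2 - 36*x + 18)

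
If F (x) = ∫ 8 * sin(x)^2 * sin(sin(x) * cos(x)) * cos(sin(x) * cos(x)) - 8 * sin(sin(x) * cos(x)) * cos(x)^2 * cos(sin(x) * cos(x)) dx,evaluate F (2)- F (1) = -2*cos(sin(2)) + 2*cos(sin(4))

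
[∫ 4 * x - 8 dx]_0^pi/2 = -8 + 2*(-2 + pi/2)^2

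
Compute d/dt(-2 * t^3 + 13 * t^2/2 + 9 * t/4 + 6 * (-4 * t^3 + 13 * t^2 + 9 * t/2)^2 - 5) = 576*t^5 - 3120*t^4 + 3192*t^3 + 2100*t^2 + 256*t + 9/4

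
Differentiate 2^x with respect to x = 2^x*log(2)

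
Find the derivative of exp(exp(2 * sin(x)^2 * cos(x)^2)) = exp(exp(1 - cos(2*x))*exp(-(1 - cos(2*x))^2/2))*exp(1 - cos(2*x))*exp(-(1 - cos(2*x))^2/2)*sin(4*x)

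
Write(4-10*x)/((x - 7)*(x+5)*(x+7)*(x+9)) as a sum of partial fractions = -47/(64*(x + 9)) + 37/(28*(x + 7)) - 9/(16*(x + 5)) - 11/(448*(x - 7))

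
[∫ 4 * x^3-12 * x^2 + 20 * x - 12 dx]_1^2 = 5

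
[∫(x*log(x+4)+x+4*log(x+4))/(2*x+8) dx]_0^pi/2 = pi*log(pi/2 + 4)/4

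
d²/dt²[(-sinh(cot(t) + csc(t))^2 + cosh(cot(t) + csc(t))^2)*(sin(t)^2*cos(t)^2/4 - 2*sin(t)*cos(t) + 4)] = 4*sin(2*t) + cos(2*t)^2 - 1/2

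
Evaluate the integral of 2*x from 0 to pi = pi^2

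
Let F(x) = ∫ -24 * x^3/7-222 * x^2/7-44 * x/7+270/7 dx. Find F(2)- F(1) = -404/7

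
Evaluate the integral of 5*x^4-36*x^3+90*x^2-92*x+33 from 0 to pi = (-3 + pi)^2*(-1 + pi)^3 + 9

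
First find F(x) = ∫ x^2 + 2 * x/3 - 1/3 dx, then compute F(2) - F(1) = 3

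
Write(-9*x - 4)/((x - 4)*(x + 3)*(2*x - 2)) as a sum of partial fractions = 23/(56*(x + 3)) + 13/(24*(x - 1)) - 20/(21*(x - 4))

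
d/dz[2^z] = 2^z*log(2)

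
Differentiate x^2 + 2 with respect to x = 2*x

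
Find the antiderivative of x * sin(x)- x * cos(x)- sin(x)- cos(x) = -sqrt(2)*x*sin(x + pi/4) + C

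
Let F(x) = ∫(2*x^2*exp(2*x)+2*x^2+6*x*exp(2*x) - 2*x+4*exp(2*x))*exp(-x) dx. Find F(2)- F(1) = -6*E - 14*exp(-2) + 6*exp(-1) + 14*exp(2)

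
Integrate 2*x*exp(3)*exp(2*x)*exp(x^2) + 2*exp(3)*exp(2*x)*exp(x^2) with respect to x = exp((x + 1)^2 + 2) + C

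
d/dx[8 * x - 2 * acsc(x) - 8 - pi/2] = (8*x^2*sqrt(1 - 1/x^2) + 2)/(x^2*sqrt(1 - 1/x^2))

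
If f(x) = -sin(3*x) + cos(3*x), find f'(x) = -3*sin(3*x) - 3*cos(3*x)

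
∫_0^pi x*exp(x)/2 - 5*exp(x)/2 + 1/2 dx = (-3 + pi/2)*(1 + exp(pi)) + 6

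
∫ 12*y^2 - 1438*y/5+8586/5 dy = 4*y^3 - 719*y^2/5 + 8586*y/5 + C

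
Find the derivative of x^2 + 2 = 2*x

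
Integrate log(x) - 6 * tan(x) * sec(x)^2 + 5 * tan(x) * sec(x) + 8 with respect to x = x*log(x) + 7*x - 3*sec(x)^2 + 5*sec(x) + C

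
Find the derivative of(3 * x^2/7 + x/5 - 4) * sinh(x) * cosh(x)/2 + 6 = 3*x^2*cosh(2*x)/14 + 3*x*sinh(2*x)/14 + x*cosh(2*x)/10 + sinh(2*x)/20 - 2*cosh(2*x)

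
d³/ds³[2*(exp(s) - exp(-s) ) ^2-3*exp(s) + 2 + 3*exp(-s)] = (16*exp(4*s) - 3*exp(3*s) - 3*exp(s) - 16)*exp(-2*s)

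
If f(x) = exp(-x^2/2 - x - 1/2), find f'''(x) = (-x^3 - 3*x^2 + 2)*exp(-x^2/2 - x - 1/2)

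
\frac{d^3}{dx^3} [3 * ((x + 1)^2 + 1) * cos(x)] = 3*x^2*sin(x) + 6*x*sin(x) - 18*x*cos(x) - 12*sin(x) - 18*cos(x)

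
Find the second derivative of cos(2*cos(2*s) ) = -16*sin(2*s)^2*cos(2*cos(2*s)) + 8*sin(2*cos(2*s))*cos(2*s)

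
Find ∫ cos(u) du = sin(u) + C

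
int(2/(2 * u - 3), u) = log(2*u - 3) + C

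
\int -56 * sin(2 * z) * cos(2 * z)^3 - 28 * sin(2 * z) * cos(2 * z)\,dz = 7*(cos(2*z)^2 + 1)*cos(2*z)^2 + C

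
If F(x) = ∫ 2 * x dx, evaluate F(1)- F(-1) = 0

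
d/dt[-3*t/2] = -3/2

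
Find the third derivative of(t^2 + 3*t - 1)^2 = 24*t + 36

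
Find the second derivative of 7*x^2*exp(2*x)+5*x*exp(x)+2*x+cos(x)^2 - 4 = 28*x^2*exp(2*x) + 56*x*exp(2*x) + 5*x*exp(x) + 14*exp(2*x) + 10*exp(x) - 2*cos(2*x)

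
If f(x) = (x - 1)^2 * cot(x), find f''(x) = 2*x^2/tan(x) + 2*x^2/tan(x)^3 - 4*x - 4*x/tan(x) - 4*x/tan(x)^2 - 4*x/tan(x)^3 + 4 + 4/tan(x) + 4/tan(x)^2 + 2/tan(x)^3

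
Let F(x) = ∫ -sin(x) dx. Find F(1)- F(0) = -1 + cos(1)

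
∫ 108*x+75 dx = 54*x^2 + 75*x + C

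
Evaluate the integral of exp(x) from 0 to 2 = -1 + exp(2)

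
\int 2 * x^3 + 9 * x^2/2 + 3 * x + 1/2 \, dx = x^4/2 + 3*x^3/2 + 3*x^2/2 + x/2 + C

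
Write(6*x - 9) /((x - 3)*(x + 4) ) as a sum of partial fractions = 33/(7*(x + 4)) + 9/(7*(x - 3))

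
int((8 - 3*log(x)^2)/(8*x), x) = -log(x)^3/8 + log(x) + C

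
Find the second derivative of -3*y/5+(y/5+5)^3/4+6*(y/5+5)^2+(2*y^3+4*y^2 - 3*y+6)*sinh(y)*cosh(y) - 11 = 4*y^3*sinh(2*y) + 8*y^2*sinh(2*y) + 12*y^2*cosh(2*y) + 16*y*cosh(2*y) + 3*y/250 + 16*sinh(2*y) - 6*cosh(2*y) + 39/50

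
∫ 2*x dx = x^2 + C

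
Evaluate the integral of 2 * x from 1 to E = -1 + exp(2)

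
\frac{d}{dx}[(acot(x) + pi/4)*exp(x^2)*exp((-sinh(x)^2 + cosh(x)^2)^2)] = (4*x^3*exp(x^2 + 1)*acot(x) + pi*x^3*exp(x^2 + 1) + 4*x*exp(x^2 + 1)*acot(x) + pi*x*exp(x^2 + 1) - 2*exp(x^2 + 1))/(2*x^2 + 2)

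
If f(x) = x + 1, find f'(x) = 1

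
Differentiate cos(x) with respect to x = -sin(x)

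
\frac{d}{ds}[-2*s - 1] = -2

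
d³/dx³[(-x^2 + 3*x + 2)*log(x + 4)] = (-2*x^2 - 27*x - 128)/(x^3 + 12*x^2 + 48*x + 64)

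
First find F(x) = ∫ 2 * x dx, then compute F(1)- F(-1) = 0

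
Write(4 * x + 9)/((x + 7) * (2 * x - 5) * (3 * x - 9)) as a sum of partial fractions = -4/(3*(2*x - 5)) - 1/(30*(x + 7)) + 7/(10*(x - 3))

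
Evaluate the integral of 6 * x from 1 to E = -3 + 3*exp(2)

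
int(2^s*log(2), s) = 2^s + C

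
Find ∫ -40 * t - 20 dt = -20*t^2 - 20*t + C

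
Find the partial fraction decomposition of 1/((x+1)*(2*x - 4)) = -1/(6*(x + 1)) + 1/(6*(x - 2))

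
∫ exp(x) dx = exp(x) + C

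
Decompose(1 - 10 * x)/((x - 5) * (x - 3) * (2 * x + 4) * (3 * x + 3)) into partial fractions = -1/(10*(x + 2)) + 11/(144*(x + 1)) + 29/(240*(x - 3)) - 7/(72*(x - 5))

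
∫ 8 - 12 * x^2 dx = -4*x^3 + 8*x + C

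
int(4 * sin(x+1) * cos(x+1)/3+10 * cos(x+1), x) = 10*sin(x + 1) - cos(2*x + 2)/3 + C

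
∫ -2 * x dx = -x^2 + C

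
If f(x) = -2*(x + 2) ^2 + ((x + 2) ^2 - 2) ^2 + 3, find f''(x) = 12*x^2 + 48*x + 36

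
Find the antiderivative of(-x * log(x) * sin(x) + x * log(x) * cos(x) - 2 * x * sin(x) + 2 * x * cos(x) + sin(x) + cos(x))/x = sqrt(2)*(log(x) + 2)*sin(x + pi/4) + C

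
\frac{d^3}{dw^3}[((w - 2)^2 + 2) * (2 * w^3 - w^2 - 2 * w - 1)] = 120*w^2 - 216*w + 84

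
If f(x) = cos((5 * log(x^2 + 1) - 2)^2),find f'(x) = 20*x*(2 - 5*log(x^2 + 1))*sin(25*log(x^2 + 1)^2 - 20*log(x^2 + 1) + 4)/(x^2 + 1)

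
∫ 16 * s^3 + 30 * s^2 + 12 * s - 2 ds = 4*s^4 + 10*s^3 + 6*s^2 - 2*s + C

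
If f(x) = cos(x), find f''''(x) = cos(x)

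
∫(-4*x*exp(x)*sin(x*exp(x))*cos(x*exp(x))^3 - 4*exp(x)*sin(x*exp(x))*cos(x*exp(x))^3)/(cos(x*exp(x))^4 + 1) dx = log(cos(x*exp(x))^4 + 1) + C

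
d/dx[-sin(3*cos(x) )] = 3*sin(x)*cos(3*cos(x))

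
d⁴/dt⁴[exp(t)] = exp(t)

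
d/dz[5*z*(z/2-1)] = 5*z - 5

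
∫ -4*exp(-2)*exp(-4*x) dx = exp(-4*x - 2) + C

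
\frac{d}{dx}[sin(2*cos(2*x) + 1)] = -4*sin(2*x)*cos(2*cos(2*x) + 1)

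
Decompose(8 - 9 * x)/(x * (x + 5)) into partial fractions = -53/(5*(x + 5)) + 8/(5*x)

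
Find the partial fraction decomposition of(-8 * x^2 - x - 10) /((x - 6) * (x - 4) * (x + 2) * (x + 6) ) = 73/(120*(x + 6)) - 5/(24*(x + 2)) + 71/(60*(x - 4)) - 19/(12*(x - 6))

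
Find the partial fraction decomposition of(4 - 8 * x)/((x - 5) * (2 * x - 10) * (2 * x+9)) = 80/(361*(2*x + 9)) - 40/(361*(x - 5)) - 18/(19*(x - 5)^2)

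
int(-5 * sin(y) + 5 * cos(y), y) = 5*sqrt(2)*sin(y + pi/4) + C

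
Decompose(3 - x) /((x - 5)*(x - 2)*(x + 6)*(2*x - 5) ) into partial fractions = -4/(85*(2*x - 5)) - 9/(1496*(x + 6)) + 1/(24*(x - 2)) - 2/(165*(x - 5))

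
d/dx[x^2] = 2*x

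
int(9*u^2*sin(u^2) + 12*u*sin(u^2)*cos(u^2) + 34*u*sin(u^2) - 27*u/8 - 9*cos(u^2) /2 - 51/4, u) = -15*u/4 - 3*(3*u + 4*cos(u^2) + 8)^2/16 - 5*cos(u^2) + C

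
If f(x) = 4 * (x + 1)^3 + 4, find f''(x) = 24*x + 24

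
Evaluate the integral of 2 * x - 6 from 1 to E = -11 + (4 - E)^2 + 2*E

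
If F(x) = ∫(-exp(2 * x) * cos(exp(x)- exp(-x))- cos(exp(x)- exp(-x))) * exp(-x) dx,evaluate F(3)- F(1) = sin(-exp(3) + exp(-3)) + sin(E - exp(-1))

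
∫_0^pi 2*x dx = pi^2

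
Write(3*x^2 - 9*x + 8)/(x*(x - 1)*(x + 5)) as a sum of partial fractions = 64/(15*(x + 5)) + 1/(3*(x - 1)) - 8/(5*x)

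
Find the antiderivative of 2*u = u^2 + C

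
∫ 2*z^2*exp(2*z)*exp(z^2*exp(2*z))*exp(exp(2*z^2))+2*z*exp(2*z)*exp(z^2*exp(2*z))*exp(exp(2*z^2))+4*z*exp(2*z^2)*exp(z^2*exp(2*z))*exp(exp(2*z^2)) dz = exp(z^2*exp(2*z) + exp(2*z^2)) + C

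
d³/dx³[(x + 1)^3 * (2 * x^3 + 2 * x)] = 240*x^3 + 360*x^2 + 192*x + 48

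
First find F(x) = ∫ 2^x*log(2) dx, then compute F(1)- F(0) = 1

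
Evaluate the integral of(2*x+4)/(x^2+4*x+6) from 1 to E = -log(11) + log(2 + (2 + E)^2)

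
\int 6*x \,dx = 3*x^2 + C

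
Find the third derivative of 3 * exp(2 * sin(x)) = 6*(-3*sin(2*x) + 2*cos(x) + cos(3*x))*exp(2*sin(x))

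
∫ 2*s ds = s^2 + C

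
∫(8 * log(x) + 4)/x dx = (2*log(x) + 1)^2 + C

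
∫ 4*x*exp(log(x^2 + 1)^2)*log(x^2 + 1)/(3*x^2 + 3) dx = exp(log(x^2 + 1)^2)/3 + C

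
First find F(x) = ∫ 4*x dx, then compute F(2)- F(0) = 8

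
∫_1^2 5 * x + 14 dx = 43/2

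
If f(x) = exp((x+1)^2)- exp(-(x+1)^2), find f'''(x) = (8*x^3*exp(2*x^2 + 4*x + 2) + 8*x^3 + 24*x^2*exp(2*x^2 + 4*x + 2) + 24*x^2 + 36*x*exp(2*x^2 + 4*x + 2) + 12*x + 20*exp(2*x^2 + 4*x + 2) - 4)*exp(-x^2 - 2*x - 1)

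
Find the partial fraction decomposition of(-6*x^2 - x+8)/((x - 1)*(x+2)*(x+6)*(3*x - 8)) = -36/(65*(3*x - 8)) + 101/(364*(x + 6)) - 1/(12*(x + 2)) - 1/(105*(x - 1))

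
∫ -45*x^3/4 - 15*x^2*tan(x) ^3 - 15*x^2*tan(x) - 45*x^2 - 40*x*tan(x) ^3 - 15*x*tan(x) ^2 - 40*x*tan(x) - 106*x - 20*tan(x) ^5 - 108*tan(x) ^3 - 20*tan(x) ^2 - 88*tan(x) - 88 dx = -3*x^2 - 8*x - 5*(3*x^2 + 8*x + 4*tan(x)^2 + 16)^2/16 - 4*tan(x)^2 + C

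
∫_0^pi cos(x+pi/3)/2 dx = -sqrt(3)/2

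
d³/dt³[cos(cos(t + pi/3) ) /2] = -sin(t + pi/3)^3*sin(cos(t + pi/3))/2 - sin(t + pi/3)*sin(cos(t + pi/3))/2 - 3*sin(t + pi/3)*cos(t + pi/3)*cos(cos(t + pi/3))/2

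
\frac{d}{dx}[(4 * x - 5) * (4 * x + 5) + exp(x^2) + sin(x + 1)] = 2*x*exp(x^2) + 32*x + cos(x + 1)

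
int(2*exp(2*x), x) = exp(2*x) + C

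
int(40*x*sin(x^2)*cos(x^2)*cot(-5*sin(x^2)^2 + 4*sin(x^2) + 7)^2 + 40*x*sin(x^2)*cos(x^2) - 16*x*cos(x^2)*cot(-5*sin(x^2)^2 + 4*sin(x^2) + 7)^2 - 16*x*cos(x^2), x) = 2*cot(-5*sin(x^2)^2 + 4*sin(x^2) + 7) + C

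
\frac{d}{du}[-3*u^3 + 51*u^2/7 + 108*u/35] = -9*u^2 + 102*u/7 + 108/35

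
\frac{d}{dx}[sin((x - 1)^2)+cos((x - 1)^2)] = -2*x*sin(x^2 - 2*x + 1) + 2*x*cos(x^2 - 2*x + 1) + 2*sin(x^2 - 2*x + 1) - 2*cos(x^2 - 2*x + 1)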